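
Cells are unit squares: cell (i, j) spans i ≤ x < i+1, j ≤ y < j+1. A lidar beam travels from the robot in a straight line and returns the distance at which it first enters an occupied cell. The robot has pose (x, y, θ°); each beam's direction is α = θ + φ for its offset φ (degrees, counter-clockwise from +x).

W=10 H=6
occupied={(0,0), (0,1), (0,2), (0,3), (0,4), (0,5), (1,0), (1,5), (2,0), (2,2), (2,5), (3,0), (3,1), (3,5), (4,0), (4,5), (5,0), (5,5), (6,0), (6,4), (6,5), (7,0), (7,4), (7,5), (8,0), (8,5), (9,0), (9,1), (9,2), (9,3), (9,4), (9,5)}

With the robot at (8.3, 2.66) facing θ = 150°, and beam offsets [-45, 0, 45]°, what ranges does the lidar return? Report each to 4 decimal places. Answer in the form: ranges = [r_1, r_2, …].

ranges = [1.3873, 4.6800, 4.4517]

beam 1: φ=-45°, α=105°
  cosα=-0.2588 sinα=0.9659 | (8,2) | tMaxX 1.1591 tMaxY 0.3520 | tΔX 3.8637 tΔY 1.0353
    t=0.3520 [y] (8,3)
    t=1.1591 [x] (7,3)
    t=1.3873 [y] (7,4) — stop
  → r_1 = 1.3873
beam 2: φ=0°, α=150°
  cosα=-0.8660 sinα=0.5000 | (8,2) | tMaxX 0.3464 tMaxY 0.6800 | tΔX 1.1547 tΔY 2.0000
    t=0.3464 [x] (7,2)
    t=0.6800 [y] (7,3)
    t=1.5011 [x] (6,3)
    t=2.6558 [x] (5,3)
    t=2.6800 [y] (5,4)
    t=3.8105 [x] (4,4)
    t=4.6800 [y] (4,5) — stop
  → r_2 = 4.6800
beam 3: φ=45°, α=195°
  cosα=-0.9659 sinα=-0.2588 | (8,2) | tMaxX 0.3106 tMaxY 2.5500 | tΔX 1.0353 tΔY 3.8637
    t=0.3106 [x] (7,2)
    t=1.3459 [x] (6,2)
    t=2.3811 [x] (5,2)
    t=2.5500 [y] (5,1)
    t=3.4164 [x] (4,1)
    t=4.4517 [x] (3,1) — stop
  → r_3 = 4.4517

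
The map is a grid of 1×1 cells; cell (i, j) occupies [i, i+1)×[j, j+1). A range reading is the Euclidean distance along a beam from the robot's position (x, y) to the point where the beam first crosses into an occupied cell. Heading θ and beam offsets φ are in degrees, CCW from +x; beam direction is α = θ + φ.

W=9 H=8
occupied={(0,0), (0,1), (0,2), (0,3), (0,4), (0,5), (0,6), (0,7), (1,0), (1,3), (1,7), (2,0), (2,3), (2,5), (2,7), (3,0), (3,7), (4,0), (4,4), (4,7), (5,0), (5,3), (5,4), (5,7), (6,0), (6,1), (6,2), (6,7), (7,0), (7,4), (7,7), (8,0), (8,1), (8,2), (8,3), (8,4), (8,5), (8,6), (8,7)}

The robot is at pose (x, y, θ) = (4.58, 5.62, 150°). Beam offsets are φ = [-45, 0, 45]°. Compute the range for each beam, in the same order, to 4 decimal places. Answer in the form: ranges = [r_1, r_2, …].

beam 1: φ=-45°, α=105°
  dir = (cos 105°, sin 105°) = (-0.2588, 0.9659); from cell (4,5)
  next x-line at t=2.2409, next y-line at t=0.3934; Δt_x=3.8637, Δt_y=1.0353
    y: enter (4,6) at t=0.3934
    y: enter (4,7) at t=1.4287 ← occupied
  → r_1 = 1.4287
beam 2: φ=0°, α=150°
  dir = (cos 150°, sin 150°) = (-0.8660, 0.5000); from cell (4,5)
  next x-line at t=0.6697, next y-line at t=0.7600; Δt_x=1.1547, Δt_y=2.0000
    x: enter (3,5) at t=0.6697
    y: enter (3,6) at t=0.7600
    x: enter (2,6) at t=1.8244
    y: enter (2,7) at t=2.7600 ← occupied
  → r_2 = 2.7600
beam 3: φ=45°, α=195°
  dir = (cos 195°, sin 195°) = (-0.9659, -0.2588); from cell (4,5)
  next x-line at t=0.6005, next y-line at t=2.3955; Δt_x=1.0353, Δt_y=3.8637
    x: enter (3,5) at t=0.6005
    x: enter (2,5) at t=1.6357 ← occupied
  → r_3 = 1.6357

ranges = [1.4287, 2.7600, 1.6357]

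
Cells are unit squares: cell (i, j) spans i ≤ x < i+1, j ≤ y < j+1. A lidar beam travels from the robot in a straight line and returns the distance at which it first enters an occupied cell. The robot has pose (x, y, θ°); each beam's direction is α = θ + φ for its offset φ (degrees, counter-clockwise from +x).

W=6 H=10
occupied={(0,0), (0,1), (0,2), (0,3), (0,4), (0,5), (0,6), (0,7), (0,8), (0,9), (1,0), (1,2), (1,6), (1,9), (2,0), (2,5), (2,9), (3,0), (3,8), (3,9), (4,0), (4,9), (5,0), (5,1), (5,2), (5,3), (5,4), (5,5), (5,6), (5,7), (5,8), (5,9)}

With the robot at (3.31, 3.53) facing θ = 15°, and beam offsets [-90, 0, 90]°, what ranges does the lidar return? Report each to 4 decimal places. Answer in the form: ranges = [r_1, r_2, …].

beam 1: φ=-90°, α=285°
  cosα=0.2588 sinα=-0.9659 | (3,3) | tMaxX 2.6660 tMaxY 0.5487 | tΔX 3.8637 tΔY 1.0353
    t=0.5487 [y] (3,2)
    t=1.5840 [y] (3,1)
    t=2.6192 [y] (3,0) — stop
  → r_1 = 2.6192
beam 2: φ=0°, α=15°
  cosα=0.9659 sinα=0.2588 | (3,3) | tMaxX 0.7143 tMaxY 1.8159 | tΔX 1.0353 tΔY 3.8637
    t=0.7143 [x] (4,3)
    t=1.7496 [x] (5,3) — stop
  → r_2 = 1.7496
beam 3: φ=90°, α=105°
  cosα=-0.2588 sinα=0.9659 | (3,3) | tMaxX 1.1977 tMaxY 0.4866 | tΔX 3.8637 tΔY 1.0353
    t=0.4866 [y] (3,4)
    t=1.1977 [x] (2,4)
    t=1.5219 [y] (2,5) — stop
  → r_3 = 1.5219

ranges = [2.6192, 1.7496, 1.5219]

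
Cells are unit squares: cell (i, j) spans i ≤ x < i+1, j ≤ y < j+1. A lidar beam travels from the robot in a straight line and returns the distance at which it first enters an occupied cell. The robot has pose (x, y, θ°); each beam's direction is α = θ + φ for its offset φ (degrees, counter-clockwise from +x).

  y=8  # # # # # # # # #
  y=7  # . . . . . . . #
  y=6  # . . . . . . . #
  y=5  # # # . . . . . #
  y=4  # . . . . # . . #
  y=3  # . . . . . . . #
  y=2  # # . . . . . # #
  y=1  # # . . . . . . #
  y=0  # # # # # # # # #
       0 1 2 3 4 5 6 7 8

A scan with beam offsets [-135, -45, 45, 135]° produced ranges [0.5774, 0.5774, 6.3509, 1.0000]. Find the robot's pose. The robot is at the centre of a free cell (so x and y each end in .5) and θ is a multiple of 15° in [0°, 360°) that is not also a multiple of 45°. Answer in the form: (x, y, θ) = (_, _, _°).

(x, y, θ) = (2.5, 1.5, 345°)

The pose lattice has 43·16 = 688 candidates. Test each by forward raycasting.
  (4.5, 4.5, 330°): beam 1 = 3.6235 ≠ 0.5774 ✗
  (7.5, 3.5, 105°): beam 2 = 1.0000 ≠ 0.5774 ✗
  (6.5, 2.5, 210°): beam 1 = 5.6940 ≠ 0.5774 ✗
  (2.5, 2.5, 345°): beam 2 = 1.7321 ≠ 0.5774 ✗
  …
  (2.5, 1.5, 345°): r_1=0.5774, r_2=0.5774, r_3=6.3509, r_4=1.0000 — all match ✓
Only this pose fits every beam.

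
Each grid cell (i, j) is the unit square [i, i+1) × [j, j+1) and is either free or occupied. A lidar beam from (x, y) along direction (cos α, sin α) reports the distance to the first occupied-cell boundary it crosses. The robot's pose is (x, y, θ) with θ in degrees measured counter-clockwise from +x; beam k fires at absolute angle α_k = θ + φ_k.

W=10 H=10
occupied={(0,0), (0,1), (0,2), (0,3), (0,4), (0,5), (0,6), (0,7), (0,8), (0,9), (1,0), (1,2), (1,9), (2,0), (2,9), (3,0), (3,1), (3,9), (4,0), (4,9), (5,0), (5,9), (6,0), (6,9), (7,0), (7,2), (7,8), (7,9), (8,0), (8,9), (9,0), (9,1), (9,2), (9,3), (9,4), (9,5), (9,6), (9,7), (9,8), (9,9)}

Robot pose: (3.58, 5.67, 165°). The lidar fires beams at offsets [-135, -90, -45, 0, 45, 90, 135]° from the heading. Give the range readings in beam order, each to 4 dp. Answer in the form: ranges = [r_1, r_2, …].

beam 1: φ=-135°, α=30°
  dir = (cos 30°, sin 30°) = (0.8660, 0.5000); from cell (3,5)
  next x-line at t=0.4850, next y-line at t=0.6600; Δt_x=1.1547, Δt_y=2.0000
    x: enter (4,5) at t=0.4850
    y: enter (4,6) at t=0.6600
    x: enter (5,6) at t=1.6397
    y: enter (5,7) at t=2.6600
    x: enter (6,7) at t=2.7944
    x: enter (7,7) at t=3.9491
    y: enter (7,8) at t=4.6600 ← occupied
  → r_1 = 4.6600
beam 2: φ=-90°, α=75°
  dir = (cos 75°, sin 75°) = (0.2588, 0.9659); from cell (3,5)
  next x-line at t=1.6228, next y-line at t=0.3416; Δt_x=3.8637, Δt_y=1.0353
    y: enter (3,6) at t=0.3416
    y: enter (3,7) at t=1.3769
    x: enter (4,7) at t=1.6228
    y: enter (4,8) at t=2.4122
    y: enter (4,9) at t=3.4475 ← occupied
  → r_2 = 3.4475
beam 3: φ=-45°, α=120°
  dir = (cos 120°, sin 120°) = (-0.5000, 0.8660); from cell (3,5)
  next x-line at t=1.1600, next y-line at t=0.3811; Δt_x=2.0000, Δt_y=1.1547
    y: enter (3,6) at t=0.3811
    x: enter (2,6) at t=1.1600
    y: enter (2,7) at t=1.5358
    y: enter (2,8) at t=2.6905
    x: enter (1,8) at t=3.1600
    y: enter (1,9) at t=3.8452 ← occupied
  → r_3 = 3.8452
beam 4: φ=0°, α=165°
  dir = (cos 165°, sin 165°) = (-0.9659, 0.2588); from cell (3,5)
  next x-line at t=0.6005, next y-line at t=1.2750; Δt_x=1.0353, Δt_y=3.8637
    x: enter (2,5) at t=0.6005
    y: enter (2,6) at t=1.2750
    x: enter (1,6) at t=1.6357
    x: enter (0,6) at t=2.6710 ← occupied
  → r_4 = 2.6710
beam 5: φ=45°, α=210°
  dir = (cos 210°, sin 210°) = (-0.8660, -0.5000); from cell (3,5)
  next x-line at t=0.6697, next y-line at t=1.3400; Δt_x=1.1547, Δt_y=2.0000
    x: enter (2,5) at t=0.6697
    y: enter (2,4) at t=1.3400
    x: enter (1,4) at t=1.8244
    x: enter (0,4) at t=2.9791 ← occupied
  → r_5 = 2.9791
beam 6: φ=90°, α=255°
  dir = (cos 255°, sin 255°) = (-0.2588, -0.9659); from cell (3,5)
  next x-line at t=2.2409, next y-line at t=0.6936; Δt_x=3.8637, Δt_y=1.0353
    y: enter (3,4) at t=0.6936
    y: enter (3,3) at t=1.7289
    x: enter (2,3) at t=2.2409
    y: enter (2,2) at t=2.7642
    y: enter (2,1) at t=3.7995
    y: enter (2,0) at t=4.8347 ← occupied
  → r_6 = 4.8347
beam 7: φ=135°, α=300°
  dir = (cos 300°, sin 300°) = (0.5000, -0.8660); from cell (3,5)
  next x-line at t=0.8400, next y-line at t=0.7736; Δt_x=2.0000, Δt_y=1.1547
    y: enter (3,4) at t=0.7736
    x: enter (4,4) at t=0.8400
    y: enter (4,3) at t=1.9283
    x: enter (5,3) at t=2.8400
    y: enter (5,2) at t=3.0831
    y: enter (5,1) at t=4.2378
    x: enter (6,1) at t=4.8400
    y: enter (6,0) at t=5.3925 ← occupied
  → r_7 = 5.3925

ranges = [4.6600, 3.4475, 3.8452, 2.6710, 2.9791, 4.8347, 5.3925]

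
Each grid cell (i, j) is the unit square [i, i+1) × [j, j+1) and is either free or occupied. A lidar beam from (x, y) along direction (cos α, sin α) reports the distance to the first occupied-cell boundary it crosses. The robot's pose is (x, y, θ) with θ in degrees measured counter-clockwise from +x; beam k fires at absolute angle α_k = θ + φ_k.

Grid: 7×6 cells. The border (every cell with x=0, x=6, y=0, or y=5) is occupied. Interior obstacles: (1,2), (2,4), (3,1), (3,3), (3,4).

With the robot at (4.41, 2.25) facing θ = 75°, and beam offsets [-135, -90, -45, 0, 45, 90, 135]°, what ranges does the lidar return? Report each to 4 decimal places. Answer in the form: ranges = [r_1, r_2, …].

ranges = [1.4434, 1.6461, 1.8360, 2.8470, 0.8660, 2.4950, 0.5000]

beam 1: φ=-135°, α=300°
  dir = (cos 300°, sin 300°) = (0.5000, -0.8660); from cell (4,2)
  next x-line at t=1.1800, next y-line at t=0.2887; Δt_x=2.0000, Δt_y=1.1547
    y: enter (4,1) at t=0.2887
    x: enter (5,1) at t=1.1800
    y: enter (5,0) at t=1.4434 ← occupied
  → r_1 = 1.4434
beam 2: φ=-90°, α=345°
  dir = (cos 345°, sin 345°) = (0.9659, -0.2588); from cell (4,2)
  next x-line at t=0.6108, next y-line at t=0.9659; Δt_x=1.0353, Δt_y=3.8637
    x: enter (5,2) at t=0.6108
    y: enter (5,1) at t=0.9659
    x: enter (6,1) at t=1.6461 ← occupied
  → r_2 = 1.6461
beam 3: φ=-45°, α=30°
  dir = (cos 30°, sin 30°) = (0.8660, 0.5000); from cell (4,2)
  next x-line at t=0.6813, next y-line at t=1.5000; Δt_x=1.1547, Δt_y=2.0000
    x: enter (5,2) at t=0.6813
    y: enter (5,3) at t=1.5000
    x: enter (6,3) at t=1.8360 ← occupied
  → r_3 = 1.8360
beam 4: φ=0°, α=75°
  dir = (cos 75°, sin 75°) = (0.2588, 0.9659); from cell (4,2)
  next x-line at t=2.2796, next y-line at t=0.7765; Δt_x=3.8637, Δt_y=1.0353
    y: enter (4,3) at t=0.7765
    y: enter (4,4) at t=1.8117
    x: enter (5,4) at t=2.2796
    y: enter (5,5) at t=2.8470 ← occupied
  → r_4 = 2.8470
beam 5: φ=45°, α=120°
  dir = (cos 120°, sin 120°) = (-0.5000, 0.8660); from cell (4,2)
  next x-line at t=0.8200, next y-line at t=0.8660; Δt_x=2.0000, Δt_y=1.1547
    x: enter (3,2) at t=0.8200
    y: enter (3,3) at t=0.8660 ← occupied
  → r_5 = 0.8660
beam 6: φ=90°, α=165°
  dir = (cos 165°, sin 165°) = (-0.9659, 0.2588); from cell (4,2)
  next x-line at t=0.4245, next y-line at t=2.8978; Δt_x=1.0353, Δt_y=3.8637
    x: enter (3,2) at t=0.4245
    x: enter (2,2) at t=1.4597
    x: enter (1,2) at t=2.4950 ← occupied
  → r_6 = 2.4950
beam 7: φ=135°, α=210°
  dir = (cos 210°, sin 210°) = (-0.8660, -0.5000); from cell (4,2)
  next x-line at t=0.4734, next y-line at t=0.5000; Δt_x=1.1547, Δt_y=2.0000
    x: enter (3,2) at t=0.4734
    y: enter (3,1) at t=0.5000 ← occupied
  → r_7 = 0.5000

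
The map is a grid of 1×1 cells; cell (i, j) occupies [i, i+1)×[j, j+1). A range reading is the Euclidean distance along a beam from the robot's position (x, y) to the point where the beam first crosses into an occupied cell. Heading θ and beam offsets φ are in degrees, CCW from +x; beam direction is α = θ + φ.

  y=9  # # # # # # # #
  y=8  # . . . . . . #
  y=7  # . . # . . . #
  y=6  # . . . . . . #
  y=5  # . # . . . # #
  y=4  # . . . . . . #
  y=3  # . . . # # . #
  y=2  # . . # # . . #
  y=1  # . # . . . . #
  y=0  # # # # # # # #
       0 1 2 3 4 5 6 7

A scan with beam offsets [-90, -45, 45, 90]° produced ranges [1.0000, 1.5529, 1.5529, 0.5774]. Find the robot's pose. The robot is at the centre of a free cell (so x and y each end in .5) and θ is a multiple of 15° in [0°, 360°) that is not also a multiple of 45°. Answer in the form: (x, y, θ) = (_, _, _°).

(x, y, θ) = (6.5, 2.5, 240°)

The pose lattice has 40·16 = 640 candidates. Test each by forward raycasting.
  (2.5, 4.5, 120°): beam 1 = 5.1962 ≠ 1.0000 ✗
  (2.5, 8.5, 345°): beam 1 = 5.7956 ≠ 1.0000 ✗
  (6.5, 4.5, 195°): beam 1 = 0.5176 ≠ 1.0000 ✗
  (1.5, 4.5, 15°): beam 1 = 2.5882 ≠ 1.0000 ✗
  …
  (6.5, 2.5, 240°): r_1=1.0000, r_2=1.5529, r_3=1.5529, r_4=0.5774 — all match ✓
Unique over the lattice → pose = (6.5, 2.5, 240°).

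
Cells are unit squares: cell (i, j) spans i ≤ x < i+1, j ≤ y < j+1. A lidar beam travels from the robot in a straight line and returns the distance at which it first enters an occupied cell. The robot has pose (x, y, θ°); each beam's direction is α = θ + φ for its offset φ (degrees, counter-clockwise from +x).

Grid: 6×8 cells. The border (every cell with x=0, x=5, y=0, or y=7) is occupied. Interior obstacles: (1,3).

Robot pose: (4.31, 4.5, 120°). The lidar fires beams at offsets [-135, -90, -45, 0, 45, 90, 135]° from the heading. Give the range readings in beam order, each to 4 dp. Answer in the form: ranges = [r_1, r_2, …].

beam 1: φ=-135°, α=345°
  direction (0.9659, -0.2588); cell (4,4); t to first gridline: x 0.7143, y 1.9319 (then +1.0353 / +3.8637)
    (5,4) via x @ 0.7143  # hit
  → r_1 = 0.7143
beam 2: φ=-90°, α=30°
  direction (0.8660, 0.5000); cell (4,4); t to first gridline: x 0.7967, y 1.0000 (then +1.1547 / +2.0000)
    (5,4) via x @ 0.7967  # hit
  → r_2 = 0.7967
beam 3: φ=-45°, α=75°
  direction (0.2588, 0.9659); cell (4,4); t to first gridline: x 2.6660, y 0.5176 (then +3.8637 / +1.0353)
    (4,5) via y @ 0.5176
    (4,6) via y @ 1.5529
    (4,7) via y @ 2.5882  # hit
  → r_3 = 2.5882
beam 4: φ=0°, α=120°
  direction (-0.5000, 0.8660); cell (4,4); t to first gridline: x 0.6200, y 0.5774 (then +2.0000 / +1.1547)
    (4,5) via y @ 0.5774
    (3,5) via x @ 0.6200
    (3,6) via y @ 1.7321
    (2,6) via x @ 2.6200
    (2,7) via y @ 2.8868  # hit
  → r_4 = 2.8868
beam 5: φ=45°, α=165°
  direction (-0.9659, 0.2588); cell (4,4); t to first gridline: x 0.3209, y 1.9319 (then +1.0353 / +3.8637)
    (3,4) via x @ 0.3209
    (2,4) via x @ 1.3562
    (2,5) via y @ 1.9319
    (1,5) via x @ 2.3915
    (0,5) via x @ 3.4268  # hit
  → r_5 = 3.4268
beam 6: φ=90°, α=210°
  direction (-0.8660, -0.5000); cell (4,4); t to first gridline: x 0.3580, y 1.0000 (then +1.1547 / +2.0000)
    (3,4) via x @ 0.3580
    (3,3) via y @ 1.0000
    (2,3) via x @ 1.5127
    (1,3) via x @ 2.6674  # hit
  → r_6 = 2.6674
beam 7: φ=135°, α=255°
  direction (-0.2588, -0.9659); cell (4,4); t to first gridline: x 1.1977, y 0.5176 (then +3.8637 / +1.0353)
    (4,3) via y @ 0.5176
    (3,3) via x @ 1.1977
    (3,2) via y @ 1.5529
    (3,1) via y @ 2.5882
    (3,0) via y @ 3.6235  # hit
  → r_7 = 3.6235

ranges = [0.7143, 0.7967, 2.5882, 2.8868, 3.4268, 2.6674, 3.6235]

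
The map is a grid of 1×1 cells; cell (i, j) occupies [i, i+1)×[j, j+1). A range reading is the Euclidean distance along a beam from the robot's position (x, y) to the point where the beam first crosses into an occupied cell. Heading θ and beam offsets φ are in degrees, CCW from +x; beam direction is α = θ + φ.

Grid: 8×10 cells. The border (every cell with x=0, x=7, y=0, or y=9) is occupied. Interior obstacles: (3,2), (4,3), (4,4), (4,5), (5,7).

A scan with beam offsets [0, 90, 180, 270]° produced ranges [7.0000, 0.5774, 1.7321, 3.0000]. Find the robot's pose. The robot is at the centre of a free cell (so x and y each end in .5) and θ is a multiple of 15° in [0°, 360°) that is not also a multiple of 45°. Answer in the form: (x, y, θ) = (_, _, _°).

Candidates: 43 free-cell centres × 16 headings = 688 poses. Raycast each; keep the one whose scan matches to 4 dp.
  (3.5, 7.5, 165°): beam 1 = 2.5882 ≠ 7.0000 ✗
  (6.5, 4.5, 15°): beam 1 = 0.5176 ≠ 7.0000 ✗
  (2.5, 2.5, 120°): beam 1 = 3.0000 ≠ 7.0000 ✗
  …
  (4.5, 7.5, 240°): r_1=7.0000, r_2=0.5774, r_3=1.7321, r_4=3.0000 — all match ✓
Only this pose fits every beam.

(x, y, θ) = (4.5, 7.5, 240°)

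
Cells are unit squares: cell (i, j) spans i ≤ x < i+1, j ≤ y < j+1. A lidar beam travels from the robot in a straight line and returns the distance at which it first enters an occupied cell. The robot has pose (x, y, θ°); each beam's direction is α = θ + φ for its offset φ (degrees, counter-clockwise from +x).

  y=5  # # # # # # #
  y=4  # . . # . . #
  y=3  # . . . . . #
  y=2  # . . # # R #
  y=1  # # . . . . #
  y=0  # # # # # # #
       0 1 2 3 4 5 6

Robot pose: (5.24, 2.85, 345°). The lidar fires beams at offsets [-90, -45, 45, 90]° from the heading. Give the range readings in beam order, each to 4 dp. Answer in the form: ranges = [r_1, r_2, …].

ranges = [1.9153, 1.5200, 0.8776, 2.2258]

beam 1: φ=-90°, α=255°
  cosα=-0.2588 sinα=-0.9659 | (5,2) | tMaxX 0.9273 tMaxY 0.8800 | tΔX 3.8637 tΔY 1.0353
    t=0.8800 [y] (5,1)
    t=0.9273 [x] (4,1)
    t=1.9153 [y] (4,0) — stop
  → r_1 = 1.9153
beam 2: φ=-45°, α=300°
  cosα=0.5000 sinα=-0.8660 | (5,2) | tMaxX 1.5200 tMaxY 0.9815 | tΔX 2.0000 tΔY 1.1547
    t=0.9815 [y] (5,1)
    t=1.5200 [x] (6,1) — stop
  → r_2 = 1.5200
beam 3: φ=45°, α=30°
  cosα=0.8660 sinα=0.5000 | (5,2) | tMaxX 0.8776 tMaxY 0.3000 | tΔX 1.1547 tΔY 2.0000
    t=0.3000 [y] (5,3)
    t=0.8776 [x] (6,3) — stop
  → r_3 = 0.8776
beam 4: φ=90°, α=75°
  cosα=0.2588 sinα=0.9659 | (5,2) | tMaxX 2.9364 tMaxY 0.1553 | tΔX 3.8637 tΔY 1.0353
    t=0.1553 [y] (5,3)
    t=1.1906 [y] (5,4)
    t=2.2258 [y] (5,5) — stop
  → r_4 = 2.2258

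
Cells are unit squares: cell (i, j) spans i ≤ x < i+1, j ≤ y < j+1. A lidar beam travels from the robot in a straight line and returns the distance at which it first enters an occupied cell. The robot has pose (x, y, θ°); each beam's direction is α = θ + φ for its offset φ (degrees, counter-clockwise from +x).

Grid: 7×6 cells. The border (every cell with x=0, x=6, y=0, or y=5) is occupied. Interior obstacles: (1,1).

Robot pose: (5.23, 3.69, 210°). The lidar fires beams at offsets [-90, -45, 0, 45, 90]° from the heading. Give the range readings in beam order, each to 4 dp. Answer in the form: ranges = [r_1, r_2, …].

beam 1: φ=-90°, α=120°
  dir = (cos 120°, sin 120°) = (-0.5000, 0.8660); from cell (5,3)
  next x-line at t=0.4600, next y-line at t=0.3580; Δt_x=2.0000, Δt_y=1.1547
    y: enter (5,4) at t=0.3580
    x: enter (4,4) at t=0.4600
    y: enter (4,5) at t=1.5127 ← occupied
  → r_1 = 1.5127
beam 2: φ=-45°, α=165°
  dir = (cos 165°, sin 165°) = (-0.9659, 0.2588); from cell (5,3)
  next x-line at t=0.2381, next y-line at t=1.1977; Δt_x=1.0353, Δt_y=3.8637
    x: enter (4,3) at t=0.2381
    y: enter (4,4) at t=1.1977
    x: enter (3,4) at t=1.2734
    x: enter (2,4) at t=2.3087
    x: enter (1,4) at t=3.3439
    x: enter (0,4) at t=4.3792 ← occupied
  → r_2 = 4.3792
beam 3: φ=0°, α=210°
  dir = (cos 210°, sin 210°) = (-0.8660, -0.5000); from cell (5,3)
  next x-line at t=0.2656, next y-line at t=1.3800; Δt_x=1.1547, Δt_y=2.0000
    x: enter (4,3) at t=0.2656
    y: enter (4,2) at t=1.3800
    x: enter (3,2) at t=1.4203
    x: enter (2,2) at t=2.5750
    y: enter (2,1) at t=3.3800
    x: enter (1,1) at t=3.7297 ← occupied
  → r_3 = 3.7297
beam 4: φ=45°, α=255°
  dir = (cos 255°, sin 255°) = (-0.2588, -0.9659); from cell (5,3)
  next x-line at t=0.8887, next y-line at t=0.7143; Δt_x=3.8637, Δt_y=1.0353
    y: enter (5,2) at t=0.7143
    x: enter (4,2) at t=0.8887
    y: enter (4,1) at t=1.7496
    y: enter (4,0) at t=2.7849 ← occupied
  → r_4 = 2.7849
beam 5: φ=90°, α=300°
  dir = (cos 300°, sin 300°) = (0.5000, -0.8660); from cell (5,3)
  next x-line at t=1.5400, next y-line at t=0.7967; Δt_x=2.0000, Δt_y=1.1547
    y: enter (5,2) at t=0.7967
    x: enter (6,2) at t=1.5400 ← occupied
  → r_5 = 1.5400

ranges = [1.5127, 4.3792, 3.7297, 2.7849, 1.5400]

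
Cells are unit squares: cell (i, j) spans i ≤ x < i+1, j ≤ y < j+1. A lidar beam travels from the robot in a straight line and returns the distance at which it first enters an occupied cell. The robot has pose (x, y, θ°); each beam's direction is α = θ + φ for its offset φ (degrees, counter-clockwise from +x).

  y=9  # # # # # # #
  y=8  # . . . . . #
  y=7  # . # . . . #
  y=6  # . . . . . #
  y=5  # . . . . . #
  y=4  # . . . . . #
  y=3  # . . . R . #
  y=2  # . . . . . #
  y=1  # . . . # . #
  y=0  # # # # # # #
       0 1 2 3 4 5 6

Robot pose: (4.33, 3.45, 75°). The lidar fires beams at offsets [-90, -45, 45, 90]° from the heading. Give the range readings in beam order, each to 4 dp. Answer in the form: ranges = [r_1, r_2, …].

ranges = [1.7289, 1.9283, 4.0992, 3.4475]

beam 1: φ=-90°, α=345°
  dir = (cos 345°, sin 345°) = (0.9659, -0.2588); from cell (4,3)
  next x-line at t=0.6936, next y-line at t=1.7387; Δt_x=1.0353, Δt_y=3.8637
    x: enter (5,3) at t=0.6936
    x: enter (6,3) at t=1.7289 ← occupied
  → r_1 = 1.7289
beam 2: φ=-45°, α=30°
  dir = (cos 30°, sin 30°) = (0.8660, 0.5000); from cell (4,3)
  next x-line at t=0.7736, next y-line at t=1.1000; Δt_x=1.1547, Δt_y=2.0000
    x: enter (5,3) at t=0.7736
    y: enter (5,4) at t=1.1000
    x: enter (6,4) at t=1.9283 ← occupied
  → r_2 = 1.9283
beam 3: φ=45°, α=120°
  dir = (cos 120°, sin 120°) = (-0.5000, 0.8660); from cell (4,3)
  next x-line at t=0.6600, next y-line at t=0.6351; Δt_x=2.0000, Δt_y=1.1547
    y: enter (4,4) at t=0.6351
    x: enter (3,4) at t=0.6600
    y: enter (3,5) at t=1.7898
    x: enter (2,5) at t=2.6600
    y: enter (2,6) at t=2.9445
    y: enter (2,7) at t=4.0992 ← occupied
  → r_3 = 4.0992
beam 4: φ=90°, α=165°
  dir = (cos 165°, sin 165°) = (-0.9659, 0.2588); from cell (4,3)
  next x-line at t=0.3416, next y-line at t=2.1250; Δt_x=1.0353, Δt_y=3.8637
    x: enter (3,3) at t=0.3416
    x: enter (2,3) at t=1.3769
    y: enter (2,4) at t=2.1250
    x: enter (1,4) at t=2.4122
    x: enter (0,4) at t=3.4475 ← occupied
  → r_4 = 3.4475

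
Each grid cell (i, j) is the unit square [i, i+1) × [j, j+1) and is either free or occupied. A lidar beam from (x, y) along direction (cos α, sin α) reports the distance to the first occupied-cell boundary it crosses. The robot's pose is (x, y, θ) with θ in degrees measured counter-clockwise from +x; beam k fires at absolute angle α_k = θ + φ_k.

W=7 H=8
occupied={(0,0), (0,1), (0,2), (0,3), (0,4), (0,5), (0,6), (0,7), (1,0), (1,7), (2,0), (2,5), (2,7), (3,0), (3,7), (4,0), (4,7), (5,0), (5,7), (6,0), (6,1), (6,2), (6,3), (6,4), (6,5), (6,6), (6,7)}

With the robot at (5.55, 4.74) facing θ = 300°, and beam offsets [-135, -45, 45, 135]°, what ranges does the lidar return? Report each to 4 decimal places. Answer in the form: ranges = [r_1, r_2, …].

beam 1: φ=-135°, α=165°
  cosα=-0.9659 sinα=0.2588 | (5,4) | tMaxX 0.5694 tMaxY 1.0046 | tΔX 1.0353 tΔY 3.8637
    t=0.5694 [x] (4,4)
    t=1.0046 [y] (4,5)
    t=1.6047 [x] (3,5)
    t=2.6400 [x] (2,5) — stop
  → r_1 = 2.6400
beam 2: φ=-45°, α=255°
  cosα=-0.2588 sinα=-0.9659 | (5,4) | tMaxX 2.1250 tMaxY 0.7661 | tΔX 3.8637 tΔY 1.0353
    t=0.7661 [y] (5,3)
    t=1.8014 [y] (5,2)
    t=2.1250 [x] (4,2)
    t=2.8367 [y] (4,1)
    t=3.8719 [y] (4,0) — stop
  → r_2 = 3.8719
beam 3: φ=45°, α=345°
  cosα=0.9659 sinα=-0.2588 | (5,4) | tMaxX 0.4659 tMaxY 2.8591 | tΔX 1.0353 tΔY 3.8637
    t=0.4659 [x] (6,4) — stop
  → r_3 = 0.4659
beam 4: φ=135°, α=75°
  cosα=0.2588 sinα=0.9659 | (5,4) | tMaxX 1.7387 tMaxY 0.2692 | tΔX 3.8637 tΔY 1.0353
    t=0.2692 [y] (5,5)
    t=1.3044 [y] (5,6)
    t=1.7387 [x] (6,6) — stop
  → r_4 = 1.7387

ranges = [2.6400, 3.8719, 0.4659, 1.7387]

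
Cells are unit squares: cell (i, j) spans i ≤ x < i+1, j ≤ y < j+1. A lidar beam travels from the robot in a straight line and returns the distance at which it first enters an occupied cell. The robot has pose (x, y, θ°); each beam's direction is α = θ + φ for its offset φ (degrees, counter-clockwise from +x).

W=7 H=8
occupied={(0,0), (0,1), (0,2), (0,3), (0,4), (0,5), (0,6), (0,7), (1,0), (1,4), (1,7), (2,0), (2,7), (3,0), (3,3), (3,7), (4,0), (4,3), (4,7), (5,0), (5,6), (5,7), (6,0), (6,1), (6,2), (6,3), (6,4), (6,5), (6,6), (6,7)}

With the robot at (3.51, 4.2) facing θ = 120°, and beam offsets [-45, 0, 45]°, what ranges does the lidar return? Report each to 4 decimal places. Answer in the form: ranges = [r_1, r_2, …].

ranges = [2.8988, 3.2332, 1.5633]

beam 1: φ=-45°, α=75°
  cosα=0.2588 sinα=0.9659 | (3,4) | tMaxX 1.8932 tMaxY 0.8282 | tΔX 3.8637 tΔY 1.0353
    t=0.8282 [y] (3,5)
    t=1.8635 [y] (3,6)
    t=1.8932 [x] (4,6)
    t=2.8988 [y] (4,7) — stop
  → r_1 = 2.8988
beam 2: φ=0°, α=120°
  cosα=-0.5000 sinα=0.8660 | (3,4) | tMaxX 1.0200 tMaxY 0.9238 | tΔX 2.0000 tΔY 1.1547
    t=0.9238 [y] (3,5)
    t=1.0200 [x] (2,5)
    t=2.0785 [y] (2,6)
    t=3.0200 [x] (1,6)
    t=3.2332 [y] (1,7) — stop
  → r_2 = 3.2332
beam 3: φ=45°, α=165°
  cosα=-0.9659 sinα=0.2588 | (3,4) | tMaxX 0.5280 tMaxY 3.0910 | tΔX 1.0353 tΔY 3.8637
    t=0.5280 [x] (2,4)
    t=1.5633 [x] (1,4) — stop
  → r_3 = 1.5633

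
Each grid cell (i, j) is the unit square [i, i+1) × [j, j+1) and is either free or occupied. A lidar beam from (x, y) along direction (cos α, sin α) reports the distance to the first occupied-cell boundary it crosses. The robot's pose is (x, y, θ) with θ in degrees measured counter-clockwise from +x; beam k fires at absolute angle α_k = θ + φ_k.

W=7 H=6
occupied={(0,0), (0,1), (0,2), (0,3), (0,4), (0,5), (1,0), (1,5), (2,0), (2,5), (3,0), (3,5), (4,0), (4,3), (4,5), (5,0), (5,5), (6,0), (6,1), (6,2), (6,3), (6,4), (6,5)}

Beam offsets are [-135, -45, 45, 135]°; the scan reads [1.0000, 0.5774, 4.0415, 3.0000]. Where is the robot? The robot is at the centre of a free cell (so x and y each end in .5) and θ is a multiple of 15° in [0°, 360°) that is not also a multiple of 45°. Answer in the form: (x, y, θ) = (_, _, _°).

Enumerate (i+0.5, j+0.5, θ) over the 19 free cells and 16 admissible headings. For each, cast all 4 beams and compare to the given ranges.
  (4.5, 1.5, 330°): beam 1 = 1.9319 ≠ 1.0000 ✗
  (4.5, 2.5, 105°): beam 1 = 1.7321 ≠ 1.0000 ✗
  (5.5, 2.5, 60°): beam 1 = 1.5529 ≠ 1.0000 ✗
  (3.5, 4.5, 195°): beam 1 = 0.5774 ≠ 1.0000 ✗
  (2.5, 3.5, 195°): beam 1 = 1.7321 ≠ 1.0000 ✗
  …
  (2.5, 1.5, 345°): r_1=1.0000, r_2=0.5774, r_3=4.0415, r_4=3.0000 — all match ✓
Only this pose fits every beam.

(x, y, θ) = (2.5, 1.5, 345°)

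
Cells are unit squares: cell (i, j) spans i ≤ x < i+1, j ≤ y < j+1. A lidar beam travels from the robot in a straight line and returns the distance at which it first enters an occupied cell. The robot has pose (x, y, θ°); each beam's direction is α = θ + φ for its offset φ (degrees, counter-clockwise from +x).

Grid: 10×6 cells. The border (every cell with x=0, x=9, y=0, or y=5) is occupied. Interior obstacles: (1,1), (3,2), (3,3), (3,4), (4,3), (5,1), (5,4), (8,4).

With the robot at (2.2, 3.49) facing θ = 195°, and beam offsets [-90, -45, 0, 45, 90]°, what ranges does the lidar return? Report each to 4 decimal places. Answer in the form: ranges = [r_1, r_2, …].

beam 1: φ=-90°, α=105°
  direction (-0.2588, 0.9659); cell (2,3); t to first gridline: x 0.7727, y 0.5280 (then +3.8637 / +1.0353)
    (2,4) via y @ 0.5280
    (1,4) via x @ 0.7727
    (1,5) via y @ 1.5633  # hit
  → r_1 = 1.5633
beam 2: φ=-45°, α=150°
  direction (-0.8660, 0.5000); cell (2,3); t to first gridline: x 0.2309, y 1.0200 (then +1.1547 / +2.0000)
    (1,3) via x @ 0.2309
    (1,4) via y @ 1.0200
    (0,4) via x @ 1.3856  # hit
  → r_2 = 1.3856
beam 3: φ=0°, α=195°
  direction (-0.9659, -0.2588); cell (2,3); t to first gridline: x 0.2071, y 1.8932 (then +1.0353 / +3.8637)
    (1,3) via x @ 0.2071
    (0,3) via x @ 1.2423  # hit
  → r_3 = 1.2423
beam 4: φ=45°, α=240°
  direction (-0.5000, -0.8660); cell (2,3); t to first gridline: x 0.4000, y 0.5658 (then +2.0000 / +1.1547)
    (1,3) via x @ 0.4000
    (1,2) via y @ 0.5658
    (1,1) via y @ 1.7205  # hit
  → r_4 = 1.7205
beam 5: φ=90°, α=285°
  direction (0.2588, -0.9659); cell (2,3); t to first gridline: x 3.0910, y 0.5073 (then +3.8637 / +1.0353)
    (2,2) via y @ 0.5073
    (2,1) via y @ 1.5426
    (2,0) via y @ 2.5778  # hit
  → r_5 = 2.5778

ranges = [1.5633, 1.3856, 1.2423, 1.7205, 2.5778]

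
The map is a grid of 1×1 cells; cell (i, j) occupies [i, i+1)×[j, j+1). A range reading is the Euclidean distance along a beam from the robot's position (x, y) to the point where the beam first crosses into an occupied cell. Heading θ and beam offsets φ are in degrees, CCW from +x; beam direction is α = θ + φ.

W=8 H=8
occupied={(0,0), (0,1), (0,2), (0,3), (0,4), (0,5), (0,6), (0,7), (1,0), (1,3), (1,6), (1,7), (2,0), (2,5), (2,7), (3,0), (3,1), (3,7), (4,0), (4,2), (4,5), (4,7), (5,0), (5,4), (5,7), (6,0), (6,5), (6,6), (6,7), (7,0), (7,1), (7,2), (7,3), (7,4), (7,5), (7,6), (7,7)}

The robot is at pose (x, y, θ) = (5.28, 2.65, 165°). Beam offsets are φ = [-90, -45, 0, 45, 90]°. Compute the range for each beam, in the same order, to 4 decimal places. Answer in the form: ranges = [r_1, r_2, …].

beam 1: φ=-90°, α=75°
  direction (0.2588, 0.9659); cell (5,2); t to first gridline: x 2.7819, y 0.3623 (then +3.8637 / +1.0353)
    (5,3) via y @ 0.3623
    (5,4) via y @ 1.3976  # hit
  → r_1 = 1.3976
beam 2: φ=-45°, α=120°
  direction (-0.5000, 0.8660); cell (5,2); t to first gridline: x 0.5600, y 0.4041 (then +2.0000 / +1.1547)
    (5,3) via y @ 0.4041
    (4,3) via x @ 0.5600
    (4,4) via y @ 1.5588
    (3,4) via x @ 2.5600
    (3,5) via y @ 2.7135
    (3,6) via y @ 3.8682
    (2,6) via x @ 4.5600
    (2,7) via y @ 5.0229  # hit
  → r_2 = 5.0229
beam 3: φ=0°, α=165°
  direction (-0.9659, 0.2588); cell (5,2); t to first gridline: x 0.2899, y 1.3523 (then +1.0353 / +3.8637)
    (4,2) via x @ 0.2899  # hit
  → r_3 = 0.2899
beam 4: φ=45°, α=210°
  direction (-0.8660, -0.5000); cell (5,2); t to first gridline: x 0.3233, y 1.3000 (then +1.1547 / +2.0000)
    (4,2) via x @ 0.3233  # hit
  → r_4 = 0.3233
beam 5: φ=90°, α=255°
  direction (-0.2588, -0.9659); cell (5,2); t to first gridline: x 1.0818, y 0.6729 (then +3.8637 / +1.0353)
    (5,1) via y @ 0.6729
    (4,1) via x @ 1.0818
    (4,0) via y @ 1.7082  # hit
  → r_5 = 1.7082

ranges = [1.3976, 5.0229, 0.2899, 0.3233, 1.7082]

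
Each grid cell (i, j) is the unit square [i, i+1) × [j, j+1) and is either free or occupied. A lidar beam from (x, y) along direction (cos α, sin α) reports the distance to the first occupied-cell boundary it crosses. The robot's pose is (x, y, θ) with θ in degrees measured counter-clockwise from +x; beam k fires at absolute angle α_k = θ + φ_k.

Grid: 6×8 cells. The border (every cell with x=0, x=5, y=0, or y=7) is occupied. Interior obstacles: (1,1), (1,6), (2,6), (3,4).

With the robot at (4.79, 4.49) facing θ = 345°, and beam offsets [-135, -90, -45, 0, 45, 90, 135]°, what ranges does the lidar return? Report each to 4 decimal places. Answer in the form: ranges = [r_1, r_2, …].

ranges = [0.9122, 3.6131, 0.4200, 0.2174, 0.2425, 0.8114, 2.8983]

beam 1: φ=-135°, α=210°
  d=(-0.8660,-0.5000)  start (4,4)  tX=0.9122 tY=0.9800  stride 1/|dx|=1.1547 1/|dy|=2.0000
    cross x-line → (3,4), t=0.9122 (wall)
  → r_1 = 0.9122
beam 2: φ=-90°, α=255°
  d=(-0.2588,-0.9659)  start (4,4)  tX=3.0523 tY=0.5073  stride 1/|dx|=3.8637 1/|dy|=1.0353
    cross y-line → (4,3), t=0.5073
    cross y-line → (4,2), t=1.5426
    cross y-line → (4,1), t=2.5778
    cross x-line → (3,1), t=3.0523
    cross y-line → (3,0), t=3.6131 (wall)
  → r_2 = 3.6131
beam 3: φ=-45°, α=300°
  d=(0.5000,-0.8660)  start (4,4)  tX=0.4200 tY=0.5658  stride 1/|dx|=2.0000 1/|dy|=1.1547
    cross x-line → (5,4), t=0.4200 (wall)
  → r_3 = 0.4200
beam 4: φ=0°, α=345°
  d=(0.9659,-0.2588)  start (4,4)  tX=0.2174 tY=1.8932  stride 1/|dx|=1.0353 1/|dy|=3.8637
    cross x-line → (5,4), t=0.2174 (wall)
  → r_4 = 0.2174
beam 5: φ=45°, α=30°
  d=(0.8660,0.5000)  start (4,4)  tX=0.2425 tY=1.0200  stride 1/|dx|=1.1547 1/|dy|=2.0000
    cross x-line → (5,4), t=0.2425 (wall)
  → r_5 = 0.2425
beam 6: φ=90°, α=75°
  d=(0.2588,0.9659)  start (4,4)  tX=0.8114 tY=0.5280  stride 1/|dx|=3.8637 1/|dy|=1.0353
    cross y-line → (4,5), t=0.5280
    cross x-line → (5,5), t=0.8114 (wall)
  → r_6 = 0.8114
beam 7: φ=135°, α=120°
  d=(-0.5000,0.8660)  start (4,4)  tX=1.5800 tY=0.5889  stride 1/|dx|=2.0000 1/|dy|=1.1547
    cross y-line → (4,5), t=0.5889
    cross x-line → (3,5), t=1.5800
    cross y-line → (3,6), t=1.7436
    cross y-line → (3,7), t=2.8983 (wall)
  → r_7 = 2.8983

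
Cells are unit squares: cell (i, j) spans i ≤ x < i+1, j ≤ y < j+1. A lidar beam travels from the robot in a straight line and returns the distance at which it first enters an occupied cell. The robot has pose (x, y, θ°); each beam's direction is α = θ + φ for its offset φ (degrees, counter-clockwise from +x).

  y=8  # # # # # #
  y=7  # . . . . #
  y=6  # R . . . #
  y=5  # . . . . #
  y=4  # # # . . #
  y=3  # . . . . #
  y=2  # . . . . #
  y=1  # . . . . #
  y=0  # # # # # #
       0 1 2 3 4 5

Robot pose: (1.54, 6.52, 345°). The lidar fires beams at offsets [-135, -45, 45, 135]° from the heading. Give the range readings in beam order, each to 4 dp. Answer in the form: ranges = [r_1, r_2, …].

ranges = [0.6235, 1.7551, 2.9600, 1.0800]

beam 1: φ=-135°, α=210°
  cosα=-0.8660 sinα=-0.5000 | (1,6) | tMaxX 0.6235 tMaxY 1.0400 | tΔX 1.1547 tΔY 2.0000
    t=0.6235 [x] (0,6) — stop
  → r_1 = 0.6235
beam 2: φ=-45°, α=300°
  cosα=0.5000 sinα=-0.8660 | (1,6) | tMaxX 0.9200 tMaxY 0.6004 | tΔX 2.0000 tΔY 1.1547
    t=0.6004 [y] (1,5)
    t=0.9200 [x] (2,5)
    t=1.7551 [y] (2,4) — stop
  → r_2 = 1.7551
beam 3: φ=45°, α=30°
  cosα=0.8660 sinα=0.5000 | (1,6) | tMaxX 0.5312 tMaxY 0.9600 | tΔX 1.1547 tΔY 2.0000
    t=0.5312 [x] (2,6)
    t=0.9600 [y] (2,7)
    t=1.6859 [x] (3,7)
    t=2.8406 [x] (4,7)
    t=2.9600 [y] (4,8) — stop
  → r_3 = 2.9600
beam 4: φ=135°, α=120°
  cosα=-0.5000 sinα=0.8660 | (1,6) | tMaxX 1.0800 tMaxY 0.5543 | tΔX 2.0000 tΔY 1.1547
    t=0.5543 [y] (1,7)
    t=1.0800 [x] (0,7) — stop
  → r_4 = 1.0800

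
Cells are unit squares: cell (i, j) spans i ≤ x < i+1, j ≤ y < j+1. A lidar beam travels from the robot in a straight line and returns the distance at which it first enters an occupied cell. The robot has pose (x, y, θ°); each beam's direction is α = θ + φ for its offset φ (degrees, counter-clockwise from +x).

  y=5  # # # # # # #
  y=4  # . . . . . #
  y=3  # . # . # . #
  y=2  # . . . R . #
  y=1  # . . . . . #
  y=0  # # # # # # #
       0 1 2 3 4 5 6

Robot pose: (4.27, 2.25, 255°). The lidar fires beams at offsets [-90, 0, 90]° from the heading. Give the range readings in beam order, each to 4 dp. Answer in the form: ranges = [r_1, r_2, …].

beam 1: φ=-90°, α=165°
  cosα=-0.9659 sinα=0.2588 | (4,2) | tMaxX 0.2795 tMaxY 2.8978 | tΔX 1.0353 tΔY 3.8637
    t=0.2795 [x] (3,2)
    t=1.3148 [x] (2,2)
    t=2.3501 [x] (1,2)
    t=2.8978 [y] (1,3)
    t=3.3854 [x] (0,3) — stop
  → r_1 = 3.3854
beam 2: φ=0°, α=255°
  cosα=-0.2588 sinα=-0.9659 | (4,2) | tMaxX 1.0432 tMaxY 0.2588 | tΔX 3.8637 tΔY 1.0353
    t=0.2588 [y] (4,1)
    t=1.0432 [x] (3,1)
    t=1.2941 [y] (3,0) — stop
  → r_2 = 1.2941
beam 3: φ=90°, α=345°
  cosα=0.9659 sinα=-0.2588 | (4,2) | tMaxX 0.7558 tMaxY 0.9659 | tΔX 1.0353 tΔY 3.8637
    t=0.7558 [x] (5,2)
    t=0.9659 [y] (5,1)
    t=1.7910 [x] (6,1) — stop
  → r_3 = 1.7910

ranges = [3.3854, 1.2941, 1.7910]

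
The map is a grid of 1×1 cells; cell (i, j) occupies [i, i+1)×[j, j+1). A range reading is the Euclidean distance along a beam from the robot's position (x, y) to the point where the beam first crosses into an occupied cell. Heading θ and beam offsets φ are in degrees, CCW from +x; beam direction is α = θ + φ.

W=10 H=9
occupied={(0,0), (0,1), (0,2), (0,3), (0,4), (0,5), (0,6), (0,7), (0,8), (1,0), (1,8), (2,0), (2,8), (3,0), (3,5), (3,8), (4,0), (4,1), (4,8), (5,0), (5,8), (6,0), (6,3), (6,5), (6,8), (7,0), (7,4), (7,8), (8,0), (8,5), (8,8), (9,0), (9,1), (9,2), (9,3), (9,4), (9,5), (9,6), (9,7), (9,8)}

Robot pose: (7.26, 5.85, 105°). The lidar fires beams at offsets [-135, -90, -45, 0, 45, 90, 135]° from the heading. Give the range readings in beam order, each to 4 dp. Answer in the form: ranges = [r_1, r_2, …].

ranges = [0.8545, 1.8014, 2.4826, 2.2258, 4.3000, 0.2692, 0.5200]

beam 1: φ=-135°, α=330°
  d=(0.8660,-0.5000)  start (7,5)  tX=0.8545 tY=1.7000  stride 1/|dx|=1.1547 1/|dy|=2.0000
    cross x-line → (8,5), t=0.8545 (wall)
  → r_1 = 0.8545
beam 2: φ=-90°, α=15°
  d=(0.9659,0.2588)  start (7,5)  tX=0.7661 tY=0.5796  stride 1/|dx|=1.0353 1/|dy|=3.8637
    cross y-line → (7,6), t=0.5796
    cross x-line → (8,6), t=0.7661
    cross x-line → (9,6), t=1.8014 (wall)
  → r_2 = 1.8014
beam 3: φ=-45°, α=60°
  d=(0.5000,0.8660)  start (7,5)  tX=1.4800 tY=0.1732  stride 1/|dx|=2.0000 1/|dy|=1.1547
    cross y-line → (7,6), t=0.1732
    cross y-line → (7,7), t=1.3279
    cross x-line → (8,7), t=1.4800
    cross y-line → (8,8), t=2.4826 (wall)
  → r_3 = 2.4826
beam 4: φ=0°, α=105°
  d=(-0.2588,0.9659)  start (7,5)  tX=1.0046 tY=0.1553  stride 1/|dx|=3.8637 1/|dy|=1.0353
    cross y-line → (7,6), t=0.1553
    cross x-line → (6,6), t=1.0046
    cross y-line → (6,7), t=1.1906
    cross y-line → (6,8), t=2.2258 (wall)
  → r_4 = 2.2258
beam 5: φ=45°, α=150°
  d=(-0.8660,0.5000)  start (7,5)  tX=0.3002 tY=0.3000  stride 1/|dx|=1.1547 1/|dy|=2.0000
    cross y-line → (7,6), t=0.3000
    cross x-line → (6,6), t=0.3002
    cross x-line → (5,6), t=1.4549
    cross y-line → (5,7), t=2.3000
    cross x-line → (4,7), t=2.6096
    cross x-line → (3,7), t=3.7643
    cross y-line → (3,8), t=4.3000 (wall)
  → r_5 = 4.3000
beam 6: φ=90°, α=195°
  d=(-0.9659,-0.2588)  start (7,5)  tX=0.2692 tY=3.2841  stride 1/|dx|=1.0353 1/|dy|=3.8637
    cross x-line → (6,5), t=0.2692 (wall)
  → r_6 = 0.2692
beam 7: φ=135°, α=240°
  d=(-0.5000,-0.8660)  start (7,5)  tX=0.5200 tY=0.9815  stride 1/|dx|=2.0000 1/|dy|=1.1547
    cross x-line → (6,5), t=0.5200 (wall)
  → r_7 = 0.5200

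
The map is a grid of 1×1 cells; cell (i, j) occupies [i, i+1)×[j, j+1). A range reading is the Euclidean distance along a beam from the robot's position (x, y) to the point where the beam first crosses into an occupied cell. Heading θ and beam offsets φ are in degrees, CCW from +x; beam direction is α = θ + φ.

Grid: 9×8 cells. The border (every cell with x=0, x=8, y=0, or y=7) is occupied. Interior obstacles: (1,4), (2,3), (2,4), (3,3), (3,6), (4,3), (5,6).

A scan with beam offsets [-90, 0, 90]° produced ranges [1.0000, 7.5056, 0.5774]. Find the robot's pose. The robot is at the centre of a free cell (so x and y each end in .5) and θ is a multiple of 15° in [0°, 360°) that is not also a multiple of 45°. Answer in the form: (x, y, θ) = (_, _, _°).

Candidates: 35 free-cell centres × 16 headings = 560 poses. Raycast each; keep the one whose scan matches to 4 dp.
  (3.5, 4.5, 60°): beam 2 = 2.8868 ≠ 7.5056 ✗
  (3.5, 5.5, 255°): beam 1 = 2.5882 ≠ 1.0000 ✗
  (3.5, 5.5, 285°): beam 1 = 1.9319 ≠ 1.0000 ✗
  (2.5, 5.5, 30°): beam 1 = 0.5774 ≠ 1.0000 ✗
  (6.5, 6.5, 75°): beam 1 = 1.5529 ≠ 1.0000 ✗
  …
  (1.5, 6.5, 330°): r_1=1.0000, r_2=7.5056, r_3=0.5774 — all match ✓
No second candidate reproduces the full scan.

(x, y, θ) = (1.5, 6.5, 330°)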